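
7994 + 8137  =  16131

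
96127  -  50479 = 45648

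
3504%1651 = 202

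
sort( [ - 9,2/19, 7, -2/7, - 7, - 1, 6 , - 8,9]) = [  -  9 ,  -  8, - 7,-1, - 2/7 , 2/19,6,7, 9 ] 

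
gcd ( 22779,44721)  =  9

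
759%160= 119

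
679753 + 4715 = 684468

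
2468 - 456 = 2012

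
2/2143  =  2/2143 = 0.00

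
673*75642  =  50907066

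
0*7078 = 0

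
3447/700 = 4+647/700=4.92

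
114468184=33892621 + 80575563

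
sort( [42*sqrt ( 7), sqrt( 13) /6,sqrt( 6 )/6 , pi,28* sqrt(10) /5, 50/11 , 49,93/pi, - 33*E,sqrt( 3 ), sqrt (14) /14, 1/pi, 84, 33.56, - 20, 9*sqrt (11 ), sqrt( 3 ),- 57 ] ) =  [ - 33  *  E, - 57, - 20, sqrt( 14 )/14, 1/pi, sqrt( 6) /6, sqrt( 13)/6,sqrt(3), sqrt( 3 ),pi,50/11, 28 *sqrt( 10 )/5, 93/pi,9*sqrt( 11), 33.56, 49,  84, 42 * sqrt( 7)]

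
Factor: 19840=2^7 * 5^1*31^1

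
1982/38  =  991/19= 52.16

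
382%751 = 382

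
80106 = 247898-167792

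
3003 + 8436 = 11439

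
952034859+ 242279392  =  1194314251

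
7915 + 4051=11966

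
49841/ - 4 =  -12461  +  3/4 = - 12460.25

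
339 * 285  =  96615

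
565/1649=565/1649 = 0.34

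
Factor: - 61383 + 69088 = 5^1*23^1*67^1 = 7705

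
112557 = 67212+45345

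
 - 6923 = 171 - 7094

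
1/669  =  1/669= 0.00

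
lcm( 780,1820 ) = 5460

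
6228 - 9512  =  -3284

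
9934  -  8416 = 1518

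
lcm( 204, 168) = 2856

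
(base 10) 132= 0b10000100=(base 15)8C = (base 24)5c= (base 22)60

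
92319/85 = 92319/85 = 1086.11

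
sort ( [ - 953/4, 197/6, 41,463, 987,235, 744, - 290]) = [- 290, - 953/4,  197/6,  41,235,463,744, 987]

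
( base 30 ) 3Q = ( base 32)3k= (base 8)164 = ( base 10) 116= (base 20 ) 5G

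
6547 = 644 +5903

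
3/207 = 1/69 = 0.01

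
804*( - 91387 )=-73475148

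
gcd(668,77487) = 1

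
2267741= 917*2473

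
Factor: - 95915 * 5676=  - 544413540   =  -2^2 * 3^1 * 5^1  *  11^1*43^1*19183^1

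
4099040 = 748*5480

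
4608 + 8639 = 13247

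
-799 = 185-984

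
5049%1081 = 725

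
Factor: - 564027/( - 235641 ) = 821/343 =7^(  -  3 )*821^1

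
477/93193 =477/93193 = 0.01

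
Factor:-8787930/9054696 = -1464655/1509116= -2^(-2)*5^1*7^ ( - 1 ) * 53^1*5527^1 * 53897^(-1)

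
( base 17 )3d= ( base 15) 44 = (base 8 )100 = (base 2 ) 1000000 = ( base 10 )64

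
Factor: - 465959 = - 13^1*  73^1* 491^1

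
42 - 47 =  -5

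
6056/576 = 10 + 37/72 =10.51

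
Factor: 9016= 2^3*7^2*23^1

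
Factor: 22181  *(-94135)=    - 2088008435 = - 5^1*41^1 * 67^1*281^1 * 541^1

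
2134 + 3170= 5304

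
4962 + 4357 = 9319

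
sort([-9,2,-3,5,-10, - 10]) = [ - 10, - 10, - 9, - 3,2,5 ]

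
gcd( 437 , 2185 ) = 437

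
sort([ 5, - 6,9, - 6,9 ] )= [ - 6, - 6,5,9,9 ] 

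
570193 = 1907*299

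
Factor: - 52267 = -52267^1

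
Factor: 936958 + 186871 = 1123829 = 7^1 *181^1 * 887^1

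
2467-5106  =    -  2639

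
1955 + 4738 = 6693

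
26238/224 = 13119/112 = 117.13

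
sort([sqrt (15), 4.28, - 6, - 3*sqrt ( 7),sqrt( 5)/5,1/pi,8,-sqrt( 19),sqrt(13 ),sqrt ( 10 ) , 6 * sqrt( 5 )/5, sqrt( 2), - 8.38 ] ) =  [ - 8.38 , - 3*sqrt (7), - 6, - sqrt( 19 ),1/pi,sqrt(5)/5,sqrt(2 ),6 *sqrt( 5)/5  ,  sqrt( 10 ),sqrt(13 ),sqrt( 15),4.28,8]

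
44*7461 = 328284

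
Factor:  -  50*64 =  - 2^7*5^2  =  - 3200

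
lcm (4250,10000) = 170000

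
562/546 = 1 + 8/273 = 1.03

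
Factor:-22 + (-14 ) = - 2^2*3^2  =  -36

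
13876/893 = 15 + 481/893 = 15.54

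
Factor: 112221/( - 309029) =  - 333/917 = - 3^2*7^(  -  1 ) * 37^1*131^( - 1 ) 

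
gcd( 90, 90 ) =90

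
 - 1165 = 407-1572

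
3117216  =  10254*304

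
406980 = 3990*102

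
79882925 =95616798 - 15733873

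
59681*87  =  5192247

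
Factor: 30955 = 5^1*41^1 * 151^1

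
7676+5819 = 13495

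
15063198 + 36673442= 51736640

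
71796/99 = 725 + 7/33 = 725.21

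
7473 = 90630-83157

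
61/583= 61/583 = 0.10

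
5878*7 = 41146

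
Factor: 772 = 2^2*193^1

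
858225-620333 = 237892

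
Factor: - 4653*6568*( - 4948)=151215352992 = 2^5*3^2*11^1*47^1*821^1* 1237^1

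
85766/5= 17153 + 1/5 = 17153.20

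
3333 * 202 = 673266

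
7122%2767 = 1588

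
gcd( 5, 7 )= 1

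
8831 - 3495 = 5336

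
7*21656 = 151592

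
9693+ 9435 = 19128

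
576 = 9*64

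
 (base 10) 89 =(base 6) 225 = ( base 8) 131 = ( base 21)45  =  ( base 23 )3K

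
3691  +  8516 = 12207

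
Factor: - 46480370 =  -2^1 *5^1*4648037^1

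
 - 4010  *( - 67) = 268670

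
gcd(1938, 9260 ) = 2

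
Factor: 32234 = 2^1*71^1*227^1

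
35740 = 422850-387110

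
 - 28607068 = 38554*( - 742)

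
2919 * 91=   265629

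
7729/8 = 7729/8 = 966.12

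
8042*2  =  16084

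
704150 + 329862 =1034012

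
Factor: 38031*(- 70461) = -3^3*7^1 * 1811^1*7829^1 = -  2679702291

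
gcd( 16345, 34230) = 35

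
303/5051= 303/5051= 0.06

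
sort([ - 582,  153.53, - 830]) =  [ - 830,  -  582 , 153.53 ] 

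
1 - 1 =0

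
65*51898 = 3373370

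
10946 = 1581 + 9365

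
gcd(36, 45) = 9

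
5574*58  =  323292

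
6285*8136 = 51134760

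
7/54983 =7/54983 = 0.00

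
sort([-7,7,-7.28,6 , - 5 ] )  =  [-7.28, - 7,-5,6,7 ]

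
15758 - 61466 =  - 45708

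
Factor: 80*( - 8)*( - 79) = 50560 = 2^7*5^1*79^1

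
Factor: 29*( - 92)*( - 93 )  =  2^2*3^1*23^1*29^1*31^1 = 248124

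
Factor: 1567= 1567^1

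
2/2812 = 1/1406 = 0.00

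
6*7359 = 44154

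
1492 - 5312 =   -  3820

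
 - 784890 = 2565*( - 306)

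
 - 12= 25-37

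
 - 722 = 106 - 828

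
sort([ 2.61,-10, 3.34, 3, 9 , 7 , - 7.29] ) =[-10, - 7.29, 2.61,3, 3.34,7,  9 ] 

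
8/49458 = 4/24729 = 0.00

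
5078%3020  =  2058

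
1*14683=14683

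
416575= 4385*95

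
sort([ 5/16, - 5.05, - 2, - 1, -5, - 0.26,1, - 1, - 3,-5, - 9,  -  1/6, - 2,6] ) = [-9, - 5.05, - 5,  -  5,-3, - 2 , - 2,-1, - 1, - 0.26, - 1/6, 5/16,  1, 6]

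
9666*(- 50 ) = -483300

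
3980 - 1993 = 1987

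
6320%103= 37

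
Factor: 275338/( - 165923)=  -2^1*7^1*71^1*599^( - 1)= -  994/599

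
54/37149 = 18/12383= 0.00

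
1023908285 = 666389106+357519179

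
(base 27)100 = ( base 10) 729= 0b1011011001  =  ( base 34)LF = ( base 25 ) 144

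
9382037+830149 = 10212186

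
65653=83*791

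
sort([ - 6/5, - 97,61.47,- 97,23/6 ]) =[- 97, - 97 , -6/5 , 23/6, 61.47 ]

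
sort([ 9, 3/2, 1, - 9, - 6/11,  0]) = [ - 9, - 6/11,0, 1,3/2, 9]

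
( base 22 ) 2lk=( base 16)5aa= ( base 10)1450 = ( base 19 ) 406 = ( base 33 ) 1AV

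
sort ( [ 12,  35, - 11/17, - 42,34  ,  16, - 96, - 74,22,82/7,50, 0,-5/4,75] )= [-96, - 74, - 42, - 5/4, - 11/17,0,82/7,12,16 , 22,34,  35, 50,75 ]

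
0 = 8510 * 0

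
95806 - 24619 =71187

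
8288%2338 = 1274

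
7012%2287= 151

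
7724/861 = 8 + 836/861 = 8.97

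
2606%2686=2606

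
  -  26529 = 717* ( - 37 ) 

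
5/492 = 5/492 = 0.01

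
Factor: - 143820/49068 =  - 85/29 = - 5^1 *17^1*29^ ( - 1) 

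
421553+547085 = 968638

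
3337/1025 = 3337/1025=3.26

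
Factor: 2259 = 3^2 * 251^1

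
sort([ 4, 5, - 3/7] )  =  [ - 3/7, 4,5]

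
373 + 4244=4617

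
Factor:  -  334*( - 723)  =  2^1*3^1*167^1*241^1 = 241482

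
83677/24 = 3486  +  13/24  =  3486.54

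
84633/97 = 84633/97 = 872.51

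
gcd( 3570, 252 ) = 42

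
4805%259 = 143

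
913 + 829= 1742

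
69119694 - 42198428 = 26921266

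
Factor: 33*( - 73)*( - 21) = 3^2*7^1*11^1*73^1  =  50589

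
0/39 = 0=0.00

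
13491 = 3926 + 9565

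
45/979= 45/979 = 0.05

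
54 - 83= - 29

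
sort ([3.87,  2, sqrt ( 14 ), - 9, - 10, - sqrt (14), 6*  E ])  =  [ - 10, - 9, - sqrt( 14 ), 2,  sqrt(14 ),3.87 , 6*E ]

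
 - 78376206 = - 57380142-20996064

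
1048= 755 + 293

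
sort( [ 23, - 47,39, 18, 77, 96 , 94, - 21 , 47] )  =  [ - 47,-21,18,  23, 39, 47,  77, 94, 96] 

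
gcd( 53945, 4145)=5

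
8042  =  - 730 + 8772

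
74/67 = 74/67 = 1.10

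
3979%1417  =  1145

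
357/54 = 119/18 = 6.61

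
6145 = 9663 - 3518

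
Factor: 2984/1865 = 8/5 = 2^3*5^(-1 ) 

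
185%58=11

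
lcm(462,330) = 2310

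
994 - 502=492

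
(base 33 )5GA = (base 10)5983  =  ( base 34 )55x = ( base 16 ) 175f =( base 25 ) 9E8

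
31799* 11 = 349789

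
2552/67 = 2552/67 = 38.09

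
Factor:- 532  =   - 2^2*7^1*19^1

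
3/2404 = 3/2404= 0.00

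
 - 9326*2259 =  - 21067434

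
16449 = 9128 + 7321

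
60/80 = 3/4 = 0.75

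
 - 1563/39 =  - 521/13=- 40.08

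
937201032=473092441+464108591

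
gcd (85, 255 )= 85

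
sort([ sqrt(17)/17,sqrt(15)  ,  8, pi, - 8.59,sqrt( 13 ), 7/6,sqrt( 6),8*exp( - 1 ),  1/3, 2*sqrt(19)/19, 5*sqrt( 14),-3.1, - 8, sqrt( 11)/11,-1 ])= [ - 8.59  , - 8, - 3.1, -1,  sqrt( 17 ) /17, sqrt (11) /11 , 1/3,2*sqrt(19)/19 , 7/6 , sqrt(6 ),8*exp(  -  1 ) , pi,sqrt(13), sqrt(15 ), 8,5*sqrt( 14 )]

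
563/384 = 1+179/384 =1.47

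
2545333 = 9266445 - 6721112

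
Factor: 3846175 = 5^2*23^1*6689^1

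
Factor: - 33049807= - 7^1*883^1*5347^1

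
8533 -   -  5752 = 14285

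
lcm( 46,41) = 1886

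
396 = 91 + 305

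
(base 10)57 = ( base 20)2H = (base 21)2f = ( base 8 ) 71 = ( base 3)2010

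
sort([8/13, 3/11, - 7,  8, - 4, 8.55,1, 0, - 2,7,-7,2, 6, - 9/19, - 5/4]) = [  -  7, - 7, - 4, -2,  -  5/4, -9/19,0, 3/11,8/13,1, 2,6, 7,8, 8.55 ]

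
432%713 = 432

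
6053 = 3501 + 2552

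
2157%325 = 207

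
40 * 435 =17400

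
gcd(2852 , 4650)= 62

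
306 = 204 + 102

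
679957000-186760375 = 493196625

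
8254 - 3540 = 4714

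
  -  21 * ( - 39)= 819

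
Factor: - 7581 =- 3^1* 7^1*19^2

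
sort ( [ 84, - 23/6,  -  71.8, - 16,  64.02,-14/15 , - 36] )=[ - 71.8, - 36,-16, - 23/6,  -  14/15,64.02, 84 ] 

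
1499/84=17+71/84 = 17.85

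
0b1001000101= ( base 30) JB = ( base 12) 405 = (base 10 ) 581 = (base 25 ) N6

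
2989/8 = 373  +  5/8 = 373.62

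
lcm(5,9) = 45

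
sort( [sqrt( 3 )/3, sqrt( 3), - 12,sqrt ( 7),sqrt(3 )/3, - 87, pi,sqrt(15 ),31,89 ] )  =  [-87,  -  12, sqrt( 3 ) /3,  sqrt( 3) /3, sqrt(3), sqrt (7 ),  pi, sqrt( 15), 31, 89]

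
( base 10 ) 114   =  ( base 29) 3r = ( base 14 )82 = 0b1110010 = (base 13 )8a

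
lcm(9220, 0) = 0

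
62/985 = 62/985 = 0.06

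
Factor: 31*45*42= 58590 = 2^1*3^3*5^1*7^1*31^1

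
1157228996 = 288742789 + 868486207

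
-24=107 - 131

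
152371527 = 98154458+54217069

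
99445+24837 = 124282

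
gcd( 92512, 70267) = 1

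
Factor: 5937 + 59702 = 7^1*9377^1 = 65639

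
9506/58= 163  +  26/29 = 163.90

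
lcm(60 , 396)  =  1980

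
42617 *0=0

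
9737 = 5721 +4016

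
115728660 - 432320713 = -316592053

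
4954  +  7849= 12803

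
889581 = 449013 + 440568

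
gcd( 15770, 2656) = 166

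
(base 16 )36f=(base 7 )2364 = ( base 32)RF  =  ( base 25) 1A4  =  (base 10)879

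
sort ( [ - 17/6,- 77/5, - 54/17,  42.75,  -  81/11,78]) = [-77/5, - 81/11, - 54/17,-17/6,42.75,78]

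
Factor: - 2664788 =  - 2^2*7^1*19^1  *  5009^1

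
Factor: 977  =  977^1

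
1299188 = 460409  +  838779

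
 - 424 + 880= 456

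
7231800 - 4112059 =3119741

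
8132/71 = 114 + 38/71 = 114.54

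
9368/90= 4684/45 = 104.09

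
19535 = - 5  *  ( - 3907 ) 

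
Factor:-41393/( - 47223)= 3^( - 4)*71^1 =71/81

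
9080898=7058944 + 2021954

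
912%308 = 296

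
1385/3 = 461+2/3 = 461.67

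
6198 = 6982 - 784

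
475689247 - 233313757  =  242375490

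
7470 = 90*83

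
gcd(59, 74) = 1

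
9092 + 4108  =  13200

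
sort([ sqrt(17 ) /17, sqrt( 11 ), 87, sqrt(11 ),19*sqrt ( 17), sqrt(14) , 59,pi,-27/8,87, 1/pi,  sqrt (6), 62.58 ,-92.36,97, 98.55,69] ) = [-92.36, - 27/8,sqrt(17)/17,1/pi, sqrt(6 ), pi,sqrt(11 ), sqrt( 11 ) , sqrt(14),  59,62.58, 69,  19 * sqrt (17), 87,87,97, 98.55]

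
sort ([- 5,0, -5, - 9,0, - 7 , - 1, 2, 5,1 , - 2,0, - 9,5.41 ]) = [ - 9, - 9, - 7,  -  5 , - 5, -2, - 1,0,0,0,1,  2, 5,  5.41]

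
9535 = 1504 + 8031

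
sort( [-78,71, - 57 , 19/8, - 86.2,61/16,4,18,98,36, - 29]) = [  -  86.2, -78, - 57,  -  29,19/8,61/16,4, 18,36,71,98]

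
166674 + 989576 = 1156250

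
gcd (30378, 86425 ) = 1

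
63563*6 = 381378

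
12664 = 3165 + 9499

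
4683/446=10 + 1/2 =10.50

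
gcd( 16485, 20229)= 3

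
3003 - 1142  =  1861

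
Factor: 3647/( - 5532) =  - 2^(-2)*3^( - 1)*7^1 *461^ ( - 1)*521^1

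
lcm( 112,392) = 784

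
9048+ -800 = 8248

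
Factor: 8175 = 3^1*5^2*109^1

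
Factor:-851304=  -2^3*3^1*79^1*449^1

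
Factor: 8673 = 3^1 * 7^2*59^1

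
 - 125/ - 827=125/827 = 0.15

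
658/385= 94/55 = 1.71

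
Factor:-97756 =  - 2^2*24439^1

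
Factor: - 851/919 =- 23^1*37^1 * 919^( - 1)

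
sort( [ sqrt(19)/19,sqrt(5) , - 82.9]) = [-82.9, sqrt( 19 )/19,sqrt( 5) ]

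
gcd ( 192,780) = 12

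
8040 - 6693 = 1347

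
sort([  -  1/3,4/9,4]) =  [ - 1/3, 4/9,  4] 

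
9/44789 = 9/44789 =0.00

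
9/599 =9/599 =0.02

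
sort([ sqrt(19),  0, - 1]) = [ - 1,0, sqrt( 19 ) ]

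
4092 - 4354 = - 262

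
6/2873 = 6/2873   =  0.00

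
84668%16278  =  3278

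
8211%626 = 73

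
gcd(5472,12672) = 288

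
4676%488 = 284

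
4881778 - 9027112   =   - 4145334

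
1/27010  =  1/27010 = 0.00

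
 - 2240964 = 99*( - 22636)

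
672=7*96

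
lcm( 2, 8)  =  8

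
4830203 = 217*22259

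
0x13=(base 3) 201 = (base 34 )j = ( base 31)J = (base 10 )19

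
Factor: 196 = 2^2*7^2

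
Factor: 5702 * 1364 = 2^3*11^1*31^1*2851^1 =7777528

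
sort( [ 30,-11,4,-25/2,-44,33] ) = [  -  44,-25/2, - 11,4,30, 33]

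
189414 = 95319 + 94095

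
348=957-609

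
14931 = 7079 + 7852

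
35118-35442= - 324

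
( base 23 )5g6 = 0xBCB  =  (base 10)3019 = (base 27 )43M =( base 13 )14B3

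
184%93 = 91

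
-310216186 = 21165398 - 331381584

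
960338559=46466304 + 913872255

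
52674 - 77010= -24336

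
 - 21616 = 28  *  (  -  772)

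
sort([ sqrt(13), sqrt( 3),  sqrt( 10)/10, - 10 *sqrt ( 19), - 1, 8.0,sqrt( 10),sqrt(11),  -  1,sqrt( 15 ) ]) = [ - 10*sqrt(19), - 1 ,-1 , sqrt( 10) /10,sqrt (3), sqrt (10), sqrt (11 ), sqrt(13 ),sqrt( 15),8.0 ]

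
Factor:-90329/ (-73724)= 2^( - 2) * 7^( - 1)*59^1*1531^1*2633^(  -  1) 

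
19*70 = 1330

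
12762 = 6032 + 6730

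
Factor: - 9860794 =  - 2^1 * 109^1*45233^1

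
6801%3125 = 551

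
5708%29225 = 5708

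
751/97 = 7 + 72/97 = 7.74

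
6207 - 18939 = - 12732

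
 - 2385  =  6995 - 9380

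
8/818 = 4/409 = 0.01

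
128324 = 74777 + 53547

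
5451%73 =49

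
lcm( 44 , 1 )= 44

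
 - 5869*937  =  -5499253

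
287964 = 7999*36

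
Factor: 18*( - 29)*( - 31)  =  2^1 * 3^2*29^1*31^1= 16182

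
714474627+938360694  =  1652835321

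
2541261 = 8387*303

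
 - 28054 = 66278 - 94332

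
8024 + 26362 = 34386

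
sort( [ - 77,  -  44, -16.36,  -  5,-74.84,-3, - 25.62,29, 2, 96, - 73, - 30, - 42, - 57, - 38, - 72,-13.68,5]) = [-77,-74.84, - 73, - 72,-57,-44,-42,-38, - 30,-25.62, - 16.36, - 13.68,-5, - 3, 2, 5, 29 , 96] 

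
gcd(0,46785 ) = 46785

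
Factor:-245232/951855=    - 2^4*3^1*5^( - 1 )*13^1*23^ ( - 1)*31^( - 1 )*89^ ( - 1 )*131^1 =- 81744/317285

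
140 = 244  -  104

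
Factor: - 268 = -2^2*67^1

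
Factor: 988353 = 3^2 * 193^1*569^1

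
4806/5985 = 534/665=0.80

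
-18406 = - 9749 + -8657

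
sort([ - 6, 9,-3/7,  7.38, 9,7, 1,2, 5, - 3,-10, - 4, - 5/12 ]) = [ - 10, -6, -4, -3,-3/7, -5/12, 1,2,  5, 7,7.38, 9, 9 ] 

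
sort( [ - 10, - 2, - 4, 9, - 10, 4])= [ - 10, - 10, - 4, - 2, 4,9 ] 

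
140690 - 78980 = 61710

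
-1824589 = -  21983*83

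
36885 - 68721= - 31836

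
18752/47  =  18752/47 = 398.98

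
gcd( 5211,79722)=9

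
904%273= 85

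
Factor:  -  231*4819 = -3^1*7^1*11^1*61^1*79^1 = - 1113189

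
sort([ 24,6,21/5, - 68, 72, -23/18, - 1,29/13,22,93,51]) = [ - 68, - 23/18, - 1,29/13, 21/5,6,22,24, 51,72,93]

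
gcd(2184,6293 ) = 7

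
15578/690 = 22 + 199/345= 22.58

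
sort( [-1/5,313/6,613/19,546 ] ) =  [ - 1/5 , 613/19,313/6,546]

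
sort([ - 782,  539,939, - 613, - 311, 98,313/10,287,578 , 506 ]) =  [ - 782, - 613, - 311,313/10, 98 , 287,506, 539,  578, 939 ]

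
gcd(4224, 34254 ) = 66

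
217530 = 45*4834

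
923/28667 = 923/28667 = 0.03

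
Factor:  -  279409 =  - 13^1*21493^1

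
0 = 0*25450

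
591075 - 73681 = 517394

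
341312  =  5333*64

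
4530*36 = 163080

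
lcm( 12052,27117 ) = 108468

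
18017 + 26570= 44587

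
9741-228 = 9513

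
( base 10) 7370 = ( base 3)101002222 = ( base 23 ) DLA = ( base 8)16312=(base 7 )30326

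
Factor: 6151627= 229^1 * 26863^1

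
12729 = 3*4243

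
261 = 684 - 423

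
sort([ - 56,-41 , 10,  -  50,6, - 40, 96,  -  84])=[ - 84,  -  56,-50, - 41, - 40, 6, 10, 96]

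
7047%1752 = 39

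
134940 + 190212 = 325152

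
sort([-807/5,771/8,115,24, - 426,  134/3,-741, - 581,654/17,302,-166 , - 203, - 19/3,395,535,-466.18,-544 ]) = [-741,  -  581, - 544,-466.18, - 426,-203,-166, - 807/5, - 19/3 , 24, 654/17,134/3,771/8, 115,302, 395,535] 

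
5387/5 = 1077 + 2/5= 1077.40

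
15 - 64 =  - 49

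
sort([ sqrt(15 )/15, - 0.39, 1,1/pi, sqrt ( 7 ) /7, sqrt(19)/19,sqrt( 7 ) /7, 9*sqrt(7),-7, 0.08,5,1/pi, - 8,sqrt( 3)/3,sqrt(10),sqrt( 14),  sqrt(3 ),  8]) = [ - 8,-7, - 0.39,0.08,sqrt( 19)/19 , sqrt ( 15 ) /15,1/pi,  1/pi,sqrt(7)/7, sqrt(7 ) /7,  sqrt(3 )/3,  1,sqrt(3 ), sqrt(10), sqrt( 14),5, 8,9*sqrt(7 ) ]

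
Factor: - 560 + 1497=937  =  937^1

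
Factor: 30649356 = 2^2 *3^2*19^1*44809^1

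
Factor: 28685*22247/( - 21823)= - 638155195/21823  =  - 5^1 *139^ ( - 1)*157^( - 1 )*5737^1 * 22247^1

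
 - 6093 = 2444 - 8537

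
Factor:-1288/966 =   -  4/3  =  -2^2*3^( - 1)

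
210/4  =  105/2 =52.50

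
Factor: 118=2^1*59^1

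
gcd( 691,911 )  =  1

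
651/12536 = 651/12536 = 0.05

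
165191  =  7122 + 158069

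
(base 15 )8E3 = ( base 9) 2676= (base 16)7DD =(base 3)2202120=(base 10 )2013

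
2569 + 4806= 7375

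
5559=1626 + 3933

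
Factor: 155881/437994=2^(-1 )*3^(-3)*11^1*37^1* 383^1*8111^(- 1 )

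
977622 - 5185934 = - 4208312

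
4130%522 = 476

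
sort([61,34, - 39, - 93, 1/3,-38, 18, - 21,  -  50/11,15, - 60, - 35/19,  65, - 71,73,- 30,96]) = [ - 93, - 71, -60,-39, - 38,  -  30,-21,-50/11,-35/19,1/3, 15, 18, 34, 61, 65,73 , 96]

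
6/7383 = 2/2461= 0.00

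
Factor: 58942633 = 5503^1*10711^1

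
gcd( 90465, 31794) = 3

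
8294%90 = 14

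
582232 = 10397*56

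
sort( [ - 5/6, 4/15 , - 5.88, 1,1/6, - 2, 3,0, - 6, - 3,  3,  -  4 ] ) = [  -  6 ,-5.88, - 4, - 3, - 2, - 5/6, 0,1/6,4/15, 1,3,3 ]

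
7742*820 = 6348440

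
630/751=630/751 = 0.84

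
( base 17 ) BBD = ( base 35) 2qj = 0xd33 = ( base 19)96G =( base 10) 3379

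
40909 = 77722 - 36813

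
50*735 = 36750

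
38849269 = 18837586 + 20011683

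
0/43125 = 0 =0.00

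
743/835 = 743/835 = 0.89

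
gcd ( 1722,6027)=861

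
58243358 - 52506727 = 5736631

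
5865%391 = 0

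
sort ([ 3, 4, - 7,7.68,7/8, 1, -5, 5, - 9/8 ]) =[ - 7, - 5,  -  9/8,7/8, 1 , 3,4,  5,7.68]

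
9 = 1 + 8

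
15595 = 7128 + 8467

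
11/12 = 11/12 = 0.92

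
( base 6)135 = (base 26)27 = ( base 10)59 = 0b111011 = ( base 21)2H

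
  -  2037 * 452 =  - 920724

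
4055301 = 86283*47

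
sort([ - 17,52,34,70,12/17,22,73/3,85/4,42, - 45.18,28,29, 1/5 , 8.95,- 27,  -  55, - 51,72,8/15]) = [ - 55 , - 51, - 45.18, - 27, - 17,1/5,8/15,12/17,8.95 , 85/4 , 22,73/3,28,29, 34,42,52,70,72 ]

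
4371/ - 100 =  - 4371/100 =-  43.71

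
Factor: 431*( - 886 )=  - 2^1 *431^1*  443^1 = - 381866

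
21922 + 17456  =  39378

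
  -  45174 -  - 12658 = -32516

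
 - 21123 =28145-49268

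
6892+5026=11918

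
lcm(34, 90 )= 1530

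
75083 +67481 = 142564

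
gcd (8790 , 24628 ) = 2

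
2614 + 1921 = 4535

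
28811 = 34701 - 5890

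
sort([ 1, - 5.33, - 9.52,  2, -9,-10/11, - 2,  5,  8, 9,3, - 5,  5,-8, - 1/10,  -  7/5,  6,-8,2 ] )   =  [ - 9.52, - 9,  -  8, - 8,-5.33 , - 5,-2, -7/5,  -  10/11,- 1/10 , 1, 2,  2,3,  5,  5,6, 8, 9]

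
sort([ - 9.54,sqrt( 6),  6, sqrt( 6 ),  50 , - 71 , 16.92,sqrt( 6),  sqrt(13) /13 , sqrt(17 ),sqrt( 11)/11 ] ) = [ - 71, - 9.54,sqrt ( 13) /13, sqrt (11 ) /11,sqrt(6), sqrt (6),sqrt( 6) , sqrt (17),  6,16.92,50]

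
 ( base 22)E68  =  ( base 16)1B04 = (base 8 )15404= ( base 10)6916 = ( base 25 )b1g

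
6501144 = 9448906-2947762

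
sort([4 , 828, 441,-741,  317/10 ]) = [ - 741, 4  ,  317/10, 441, 828] 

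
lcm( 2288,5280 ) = 68640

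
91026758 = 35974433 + 55052325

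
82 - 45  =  37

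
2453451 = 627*3913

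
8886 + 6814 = 15700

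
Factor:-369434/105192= - 184717/52596 = - 2^( - 2 )*3^( - 3 )*13^2*487^ ( - 1) * 1093^1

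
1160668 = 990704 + 169964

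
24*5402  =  129648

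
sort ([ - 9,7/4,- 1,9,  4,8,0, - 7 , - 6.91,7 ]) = [ - 9, - 7, - 6.91, - 1,0, 7/4 , 4,7 , 8,9]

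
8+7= 15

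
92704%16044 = 12484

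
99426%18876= 5046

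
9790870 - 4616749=5174121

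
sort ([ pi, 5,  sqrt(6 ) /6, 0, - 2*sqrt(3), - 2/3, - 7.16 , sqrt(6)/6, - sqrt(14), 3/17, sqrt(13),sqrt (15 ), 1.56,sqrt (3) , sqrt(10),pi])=[ - 7.16, - sqrt(14), - 2*sqrt(3), - 2/3 , 0,  3/17,sqrt(6)/6 , sqrt ( 6) /6,1.56, sqrt( 3),pi, pi, sqrt( 10 ), sqrt( 13), sqrt(15 ),5]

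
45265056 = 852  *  53128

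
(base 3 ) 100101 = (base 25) a3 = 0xFD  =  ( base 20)cd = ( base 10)253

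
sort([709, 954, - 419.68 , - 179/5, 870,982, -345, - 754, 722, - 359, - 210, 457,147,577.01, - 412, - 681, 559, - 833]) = [ - 833, - 754, - 681 , - 419.68,  -  412, - 359 , - 345 , - 210, - 179/5 , 147, 457,559,577.01,709 , 722, 870 , 954, 982 ]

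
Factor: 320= 2^6 * 5^1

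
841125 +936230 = 1777355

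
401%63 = 23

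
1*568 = 568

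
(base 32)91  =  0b100100001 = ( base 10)289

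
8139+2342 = 10481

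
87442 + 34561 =122003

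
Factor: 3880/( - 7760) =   -  1/2 = - 2^( - 1) 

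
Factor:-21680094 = - 2^1*3^1*3613349^1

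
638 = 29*22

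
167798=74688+93110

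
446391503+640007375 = 1086398878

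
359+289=648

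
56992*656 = 37386752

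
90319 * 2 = 180638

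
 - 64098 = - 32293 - 31805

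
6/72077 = 6/72077 = 0.00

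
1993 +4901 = 6894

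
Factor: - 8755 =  - 5^1*17^1*103^1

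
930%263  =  141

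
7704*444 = 3420576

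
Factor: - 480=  - 2^5*3^1*5^1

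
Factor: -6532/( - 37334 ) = 3266/18667 = 2^1*11^( - 1)*23^1*71^1*1697^( - 1 ) 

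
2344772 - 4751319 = - 2406547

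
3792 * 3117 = 11819664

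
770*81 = 62370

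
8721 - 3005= 5716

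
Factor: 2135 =5^1*7^1  *  61^1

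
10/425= 2/85=0.02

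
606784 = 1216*499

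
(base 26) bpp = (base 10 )8111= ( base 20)105b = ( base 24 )e1n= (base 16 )1faf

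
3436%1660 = 116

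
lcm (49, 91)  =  637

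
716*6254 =4477864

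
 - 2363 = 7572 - 9935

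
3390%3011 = 379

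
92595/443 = 92595/443= 209.02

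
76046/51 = 76046/51 =1491.10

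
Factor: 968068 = 2^2 * 31^1*37^1*211^1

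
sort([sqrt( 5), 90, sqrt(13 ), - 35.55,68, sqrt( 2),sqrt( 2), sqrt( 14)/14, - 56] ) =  [ -56,-35.55, sqrt ( 14)/14,sqrt( 2) , sqrt(2) , sqrt( 5 ), sqrt( 13), 68, 90]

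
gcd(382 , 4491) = 1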